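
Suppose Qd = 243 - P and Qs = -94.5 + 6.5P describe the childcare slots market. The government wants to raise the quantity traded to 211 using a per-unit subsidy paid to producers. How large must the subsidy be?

Required subsidy s = 15 per unit

At Q = 211, invert demand for the buyer price: Pb = (243 − 211)/1 = 32; invert supply for the seller price: Ps = (211 − (-94.5))/6.5 = 47.
The subsidy must fill the gap: s = Ps − Pb = 47 − 32 = 15.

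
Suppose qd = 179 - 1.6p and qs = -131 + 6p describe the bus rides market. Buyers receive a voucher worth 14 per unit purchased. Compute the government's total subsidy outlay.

Pre-subsidy: 179 - 1.6p = -131 + 6p gives p* = 775/19, q* = 2161/19.
With the rebate, buyers effectively pay pb = ps − 14, where ps is the price sellers receive.
Demand in terms of ps becomes qd = 179 − 1.6(ps − 14) = 201.4 - 1.6ps. Setting this equal to supply: 201.4 - 1.6ps = -131 + 6ps, so ps = 831/19.
Buyers pay pb = 831/19 − 14 = 565/19; q' = -131 + 6·(831/19) = 2497/19.
Government outlay = subsidy × quantity = 14 × 2497/19 = 34958/19.

Government cost = 34958/19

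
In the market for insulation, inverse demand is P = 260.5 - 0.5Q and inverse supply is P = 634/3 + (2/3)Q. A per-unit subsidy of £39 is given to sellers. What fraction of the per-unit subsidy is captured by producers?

Pre-subsidy: 260.5 - 0.5Q = 634/3 + (2/3)Q gives Q* = 295/7 and P* = 1676/7.
With the subsidy, sellers receive Ps = Pb + 39 for each unit, where Pb is the price buyers pay.
On the curves, Pb = 260.5 - 0.5Q and Ps = 634/3 + (2/3)Q; the wedge Ps − Pb = 39 gives 634/3 + (2/3)Q − (260.5 - 0.5Q) = 39, so Q' = 529/7.
Then Pb = 260.5 − 0.5·(529/7) = 1559/7 and Ps = 634/3 + (2/3)·(529/7) = 1832/7.
Buyers' price falls by P* − Pb = 1676/7 − 1559/7 = 117/7; sellers' price rises by Ps − P* = 1832/7 − 1676/7 = 156/7.
So producers capture (156/7)/39 = 4/7 of each unit of subsidy.

Producer share = 4/7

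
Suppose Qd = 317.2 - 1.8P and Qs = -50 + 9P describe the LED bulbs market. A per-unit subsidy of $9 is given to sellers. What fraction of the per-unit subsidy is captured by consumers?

Pre-subsidy: 317.2 - 1.8P = -50 + 9P gives P* = 34, Q* = 256.
With the subsidy, sellers receive Ps = Pb + 9 for each unit, where Pb is the price buyers pay.
Supply in terms of Pb becomes Qs = -50 + 9(Pb + 9) = 31 + 9Pb. Setting this equal to demand: 317.2 - 1.8Pb = 31 + 9Pb, so Pb = 26.5.
Sellers receive Ps = 26.5 + 9 = 35.5; Q' = 317.2 − 1.8·26.5 = 269.5.
Buyers' price falls by P* − Pb = 34 − 26.5 = 7.5; sellers' price rises by Ps − P* = 35.5 − 34 = 1.5.
So consumers capture 7.5/9 = 5/6 of each unit of subsidy.

Consumer share = 5/6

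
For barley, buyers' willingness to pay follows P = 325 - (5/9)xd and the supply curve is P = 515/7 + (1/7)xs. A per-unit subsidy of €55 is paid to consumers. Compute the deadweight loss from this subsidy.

Deadweight loss = €2165.625

Pre-subsidy: 325 - (5/9)x = 515/7 + (1/7)x gives x* = 360 and P* = 125.
With the rebate, buyers effectively pay Pb = Ps − 55, where Ps is the price sellers receive.
On the curves, Pb = 325 - (5/9)x and Ps = 515/7 + (1/7)x; the wedge Ps − Pb = 55 gives 515/7 + (1/7)x − (325 - (5/9)x) = 55, so x' = 438.75.
Then Pb = 325 − (5/9)·438.75 = 81.25 and Ps = 515/7 + (1/7)·438.75 = 136.25.
The subsidy expands output by 438.75 − 360 = 78.75 past the efficient level; on those units the gap between marginal cost and willingness to pay runs from 0 up to 55.
DWL = ½ × 55 × 78.75 = 2165.625.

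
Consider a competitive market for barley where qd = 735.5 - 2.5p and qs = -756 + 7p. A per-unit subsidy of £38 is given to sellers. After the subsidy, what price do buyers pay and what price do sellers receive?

Pre-subsidy: 735.5 - 2.5p = -756 + 7p gives p* = 157, q* = 343.
With the subsidy, sellers receive ps = pb + 38 for each unit, where pb is the price buyers pay.
Supply in terms of pb becomes qs = -756 + 7(pb + 38) = -490 + 7pb. Setting this equal to demand: 735.5 - 2.5pb = -490 + 7pb, so pb = 129.
Sellers receive ps = 129 + 38 = 167; q' = 735.5 − 2.5·129 = 413.

Buyers pay £129; sellers receive £167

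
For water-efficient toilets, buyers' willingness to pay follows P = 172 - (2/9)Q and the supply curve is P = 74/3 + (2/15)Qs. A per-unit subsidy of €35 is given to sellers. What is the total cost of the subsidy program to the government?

Pre-subsidy: 172 - (2/9)Q = 74/3 + (2/15)Q gives Q* = 414.375 and P* = 959/12.
With the subsidy, sellers receive Ps = Pb + 35 for each unit, where Pb is the price buyers pay.
On the curves, Pb = 172 - (2/9)Q and Ps = 74/3 + (2/15)Q; the wedge Ps − Pb = 35 gives 74/3 + (2/15)Q − (172 - (2/9)Q) = 35, so Q' = 512.8125.
Then Pb = 172 − (2/9)·512.8125 = 1393/24 and Ps = 74/3 + (2/15)·512.8125 = 2233/24.
Government outlay = subsidy × quantity = 35 × 512.8125 = 17948.4375.

Government cost = €17948.4375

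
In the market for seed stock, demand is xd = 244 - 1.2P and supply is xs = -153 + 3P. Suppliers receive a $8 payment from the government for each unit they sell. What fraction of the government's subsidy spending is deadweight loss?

Pre-subsidy: 244 - 1.2P = -153 + 3P gives P* = 1985/21, x* = 914/7.
With the subsidy, sellers receive Ps = Pb + 8 for each unit, where Pb is the price buyers pay.
Supply in terms of Pb becomes xs = -153 + 3(Pb + 8) = -129 + 3Pb. Setting this equal to demand: 244 - 1.2Pb = -129 + 3Pb, so Pb = 1865/21.
Sellers receive Ps = 1865/21 + 8 = 2033/21; x' = 244 − 1.2·(1865/21) = 962/7.
ΔCS = ½(914/7 + 962/7)(1985/21 − 1865/21) = 5360/7; ΔPS = ½(914/7 + 962/7)(2033/21 − 1985/21) = 2144/7.
Government spending = 8 × 962/7 = 7696/7.
DWL = ½ × 8 × (962/7 − 914/7) = 192/7; fraction = (192/7) / (7696/7) = 12/481.

DWL / government spending = 12/481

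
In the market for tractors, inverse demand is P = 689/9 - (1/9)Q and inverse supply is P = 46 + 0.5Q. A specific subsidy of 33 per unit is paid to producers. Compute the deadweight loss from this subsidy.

Pre-subsidy: 689/9 - (1/9)Q = 46 + 0.5Q gives Q* = 50 and P* = 71.
With the subsidy, sellers receive Ps = Pb + 33 for each unit, where Pb is the price buyers pay.
On the curves, Pb = 689/9 - (1/9)Q and Ps = 46 + 0.5Q; the wedge Ps − Pb = 33 gives 46 + 0.5Q − (689/9 - (1/9)Q) = 33, so Q' = 104.
Then Pb = 689/9 − (1/9)·104 = 65 and Ps = 46 + 0.5·104 = 98.
The subsidy expands output by 104 − 50 = 54 past the efficient level; on those units the gap between marginal cost and willingness to pay runs from 0 up to 33.
DWL = ½ × 33 × 54 = 891.

Deadweight loss = 891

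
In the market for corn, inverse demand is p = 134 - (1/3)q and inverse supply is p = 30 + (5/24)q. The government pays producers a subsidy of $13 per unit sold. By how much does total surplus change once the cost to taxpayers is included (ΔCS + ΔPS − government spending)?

Pre-subsidy: 134 - (1/3)q = 30 + (5/24)q gives q* = 192 and p* = 70.
With the subsidy, sellers receive ps = pb + 13 for each unit, where pb is the price buyers pay.
On the curves, pb = 134 - (1/3)q and ps = 30 + (5/24)q; the wedge ps − pb = 13 gives 30 + (5/24)q − (134 - (1/3)q) = 13, so q' = 216.
Then pb = 134 − (1/3)·216 = 62 and ps = 30 + (5/24)·216 = 75.
ΔCS = ½(192 + 216)(70 − 62) = 1632; ΔPS = ½(192 + 216)(75 − 70) = 1020.
Government spending = 13 × 216 = 2808.
Net change = 1632 + 1020 − 2808 = -156. The loss equals the DWL triangle ½·13·24.

Net change in total surplus = -$156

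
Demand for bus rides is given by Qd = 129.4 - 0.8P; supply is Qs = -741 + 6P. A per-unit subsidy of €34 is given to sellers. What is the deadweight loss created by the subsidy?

Deadweight loss = €408

Pre-subsidy: 129.4 - 0.8P = -741 + 6P gives P* = 128, Q* = 27.
With the subsidy, sellers receive Ps = Pb + 34 for each unit, where Pb is the price buyers pay.
Supply in terms of Pb becomes Qs = -741 + 6(Pb + 34) = -537 + 6Pb. Setting this equal to demand: 129.4 - 0.8Pb = -537 + 6Pb, so Pb = 98.
Sellers receive Ps = 98 + 34 = 132; Q' = 129.4 − 0.8·98 = 51.
The subsidy expands output by 51 − 27 = 24 past the efficient level; on those units the gap between marginal cost and willingness to pay runs from 0 up to 34.
DWL = ½ × 34 × 24 = 408.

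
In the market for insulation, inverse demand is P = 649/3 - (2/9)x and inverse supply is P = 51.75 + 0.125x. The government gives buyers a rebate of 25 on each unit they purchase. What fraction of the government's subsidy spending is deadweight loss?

Pre-subsidy: 649/3 - (2/9)x = 51.75 + 0.125x gives x* = 474 and P* = 111.
With the rebate, buyers effectively pay Pb = Ps − 25, where Ps is the price sellers receive.
On the curves, Pb = 649/3 - (2/9)x and Ps = 51.75 + 0.125x; the wedge Ps − Pb = 25 gives 51.75 + 0.125x − (649/3 - (2/9)x) = 25, so x' = 546.
Then Pb = 649/3 − (2/9)·546 = 95 and Ps = 51.75 + 0.125·546 = 120.
ΔCS = ½(474 + 546)(111 − 95) = 8160; ΔPS = ½(474 + 546)(120 − 111) = 4590.
Government spending = 25 × 546 = 13650.
DWL = ½ × 25 × (546 − 474) = 900; fraction = 900 / 13650 = 6/91.

DWL / government spending = 6/91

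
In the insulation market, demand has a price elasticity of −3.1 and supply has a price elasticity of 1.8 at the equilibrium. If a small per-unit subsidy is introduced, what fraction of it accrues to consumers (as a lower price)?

For a small subsidy around the equilibrium, the benefit split depends on the relative slopes, which at a point are proportional to the elasticities.
Buyer share = εs/(εs + |εd|) = 1.8/(1.8 + 3.1) = 18/49; seller share = |εd|/(εs + |εd|) = 31/49.

Consumer share = 18/49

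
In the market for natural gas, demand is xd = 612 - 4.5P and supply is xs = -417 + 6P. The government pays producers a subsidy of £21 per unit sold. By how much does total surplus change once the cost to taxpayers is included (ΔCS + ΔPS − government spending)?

Pre-subsidy: 612 - 4.5P = -417 + 6P gives P* = 98, x* = 171.
With the subsidy, sellers receive Ps = Pb + 21 for each unit, where Pb is the price buyers pay.
Supply in terms of Pb becomes xs = -417 + 6(Pb + 21) = -291 + 6Pb. Setting this equal to demand: 612 - 4.5Pb = -291 + 6Pb, so Pb = 86.
Sellers receive Ps = 86 + 21 = 107; x' = 612 − 4.5·86 = 225.
ΔCS = ½(171 + 225)(98 − 86) = 2376; ΔPS = ½(171 + 225)(107 − 98) = 1782.
Government spending = 21 × 225 = 4725.
Net change = 2376 + 1782 − 4725 = -567. The loss equals the DWL triangle ½·21·54.

Net change in total surplus = -£567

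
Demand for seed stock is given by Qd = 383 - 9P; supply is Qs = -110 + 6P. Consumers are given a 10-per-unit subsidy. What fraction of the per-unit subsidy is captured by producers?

Producer share = 0.6

Pre-subsidy: 383 - 9P = -110 + 6P gives P* = 493/15, Q* = 87.2.
With the rebate, buyers effectively pay Pb = Ps − 10, where Ps is the price sellers receive.
Demand in terms of Ps becomes Qd = 383 − 9(Ps − 10) = 473 - 9Ps. Setting this equal to supply: 473 - 9Ps = -110 + 6Ps, so Ps = 583/15.
Buyers pay Pb = 583/15 − 10 = 433/15; Q' = -110 + 6·(583/15) = 123.2.
Buyers' price falls by P* − Pb = 493/15 − 433/15 = 4; sellers' price rises by Ps − P* = 583/15 − 493/15 = 6.
So producers capture 6/10 = 0.6 of each unit of subsidy.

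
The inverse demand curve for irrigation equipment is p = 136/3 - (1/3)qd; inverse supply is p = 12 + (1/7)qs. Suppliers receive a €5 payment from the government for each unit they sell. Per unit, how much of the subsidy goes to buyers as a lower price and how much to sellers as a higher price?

Pre-subsidy: 136/3 - (1/3)q = 12 + (1/7)q gives q* = 70 and p* = 22.
With the subsidy, sellers receive ps = pb + 5 for each unit, where pb is the price buyers pay.
On the curves, pb = 136/3 - (1/3)q and ps = 12 + (1/7)q; the wedge ps − pb = 5 gives 12 + (1/7)q − (136/3 - (1/3)q) = 5, so q' = 80.5.
Then pb = 136/3 − (1/3)·80.5 = 18.5 and ps = 12 + (1/7)·80.5 = 23.5.
Buyers' price falls by p* − pb = 22 − 18.5 = 3.5; sellers' price rises by ps − p* = 23.5 − 22 = 1.5.

Buyers gain €3.5 per unit; sellers gain €1.5 per unit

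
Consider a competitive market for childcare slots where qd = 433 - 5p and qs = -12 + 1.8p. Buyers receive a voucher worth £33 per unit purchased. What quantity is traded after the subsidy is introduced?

q' = 2541/17

Pre-subsidy: 433 - 5p = -12 + 1.8p gives p* = 2225/34, q* = 3597/34.
With the rebate, buyers effectively pay pb = ps − 33, where ps is the price sellers receive.
Demand in terms of ps becomes qd = 433 − 5(ps − 33) = 598 - 5ps. Setting this equal to supply: 598 - 5ps = -12 + 1.8ps, so ps = 1525/17.
Buyers pay pb = 1525/17 − 33 = 964/17; q' = -12 + 1.8·(1525/17) = 2541/17.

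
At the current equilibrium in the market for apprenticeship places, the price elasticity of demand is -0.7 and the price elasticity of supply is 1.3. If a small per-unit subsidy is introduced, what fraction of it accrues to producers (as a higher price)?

For a small subsidy around the equilibrium, the benefit split depends on the relative slopes, which at a point are proportional to the elasticities.
Buyer share = εs/(εs + |εd|) = 1.3/(1.3 + 0.7) = 0.65; seller share = |εd|/(εs + |εd|) = 0.35.
So producers capture 0.35 of the subsidy.

Producer share = 0.35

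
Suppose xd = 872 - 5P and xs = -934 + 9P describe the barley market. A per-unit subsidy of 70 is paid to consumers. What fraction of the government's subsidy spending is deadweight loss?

Pre-subsidy: 872 - 5P = -934 + 9P gives P* = 129, x* = 227.
With the rebate, buyers effectively pay Pb = Ps − 70, where Ps is the price sellers receive.
Demand in terms of Ps becomes xd = 872 − 5(Ps − 70) = 1222 - 5Ps. Setting this equal to supply: 1222 - 5Ps = -934 + 9Ps, so Ps = 154.
Buyers pay Pb = 154 − 70 = 84; x' = -934 + 9·154 = 452.
ΔCS = ½(227 + 452)(129 − 84) = 15277.5; ΔPS = ½(227 + 452)(154 − 129) = 8487.5.
Government spending = 70 × 452 = 31640.
DWL = ½ × 70 × (452 − 227) = 7875; fraction = 7875 / 31640 = 225/904.

DWL / government spending = 225/904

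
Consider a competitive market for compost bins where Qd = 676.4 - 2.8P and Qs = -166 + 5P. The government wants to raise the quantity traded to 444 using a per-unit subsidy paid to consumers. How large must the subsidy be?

At Q = 444, invert demand for the buyer price: Pb = (676.4 − 444)/2.8 = 83; invert supply for the seller price: Ps = (444 − (-166))/5 = 122.
The subsidy must fill the gap: s = Ps − Pb = 122 − 83 = 39.

Required subsidy s = 39 per unit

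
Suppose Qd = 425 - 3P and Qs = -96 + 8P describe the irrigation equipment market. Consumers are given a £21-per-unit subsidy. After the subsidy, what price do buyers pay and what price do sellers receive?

Buyers pay 353/11; sellers receive 584/11

Pre-subsidy: 425 - 3P = -96 + 8P gives P* = 521/11, Q* = 3112/11.
With the rebate, buyers effectively pay Pb = Ps − 21, where Ps is the price sellers receive.
Demand in terms of Ps becomes Qd = 425 − 3(Ps − 21) = 488 - 3Ps. Setting this equal to supply: 488 - 3Ps = -96 + 8Ps, so Ps = 584/11.
Buyers pay Pb = 584/11 − 21 = 353/11; Q' = -96 + 8·(584/11) = 3616/11.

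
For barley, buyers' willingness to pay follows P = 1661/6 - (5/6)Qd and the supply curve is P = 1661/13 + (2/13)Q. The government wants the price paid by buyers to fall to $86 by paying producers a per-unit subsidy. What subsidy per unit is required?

Required subsidy s = $77 per unit

At a buyer price of 86, quantity demanded is 332.2 − 1.2·86 = 229.
Sellers supply 229 only when they receive Ps = 1661/13 + (2/13)·229 = 163.
s = Ps − Pb = 163 − 86 = 77.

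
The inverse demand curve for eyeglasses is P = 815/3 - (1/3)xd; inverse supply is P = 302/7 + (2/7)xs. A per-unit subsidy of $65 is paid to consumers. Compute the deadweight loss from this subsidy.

Deadweight loss = $3412.5

Pre-subsidy: 815/3 - (1/3)x = 302/7 + (2/7)x gives x* = 4799/13 and P* = 1932/13.
With the rebate, buyers effectively pay Pb = Ps − 65, where Ps is the price sellers receive.
On the curves, Pb = 815/3 - (1/3)x and Ps = 302/7 + (2/7)x; the wedge Ps − Pb = 65 gives 302/7 + (2/7)x − (815/3 - (1/3)x) = 65, so x' = 6164/13.
Then Pb = 815/3 − (1/3)·(6164/13) = 1477/13 and Ps = 302/7 + (2/7)·(6164/13) = 2322/13.
The subsidy expands output by 6164/13 − 4799/13 = 105 past the efficient level; on those units the gap between marginal cost and willingness to pay runs from 0 up to 65.
DWL = ½ × 65 × 105 = 3412.5.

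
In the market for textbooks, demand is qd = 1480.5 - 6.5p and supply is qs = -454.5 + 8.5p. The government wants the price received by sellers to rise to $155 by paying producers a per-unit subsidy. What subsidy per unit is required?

Required subsidy s = $60 per unit

At a seller price of 155, quantity supplied is -454.5 + 8.5·155 = 863.
Buyers absorb 863 only when they pay pb with 1480.5 − 6.5·pb = 863, i.e. pb = 95.
s = ps − pb = 155 − 95 = 60.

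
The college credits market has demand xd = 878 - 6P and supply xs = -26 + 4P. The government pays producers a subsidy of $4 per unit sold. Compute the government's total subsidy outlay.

Pre-subsidy: 878 - 6P = -26 + 4P gives P* = 90.4, x* = 335.6.
With the subsidy, sellers receive Ps = Pb + 4 for each unit, where Pb is the price buyers pay.
Supply in terms of Pb becomes xs = -26 + 4(Pb + 4) = -10 + 4Pb. Setting this equal to demand: 878 - 6Pb = -10 + 4Pb, so Pb = 88.8.
Sellers receive Ps = 88.8 + 4 = 92.8; x' = 878 − 6·88.8 = 345.2.
Government outlay = subsidy × quantity = 4 × 345.2 = 1380.8.

Government cost = $1380.8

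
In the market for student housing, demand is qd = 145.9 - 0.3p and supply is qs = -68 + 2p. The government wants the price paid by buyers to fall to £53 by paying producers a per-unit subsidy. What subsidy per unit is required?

At a buyer price of 53, quantity demanded is 145.9 − 0.3·53 = 130.
Sellers supply 130 only when they receive ps with -68 + 2·ps = 130, i.e. ps = 99.
s = ps − pb = 99 − 53 = 46.

Required subsidy s = £46 per unit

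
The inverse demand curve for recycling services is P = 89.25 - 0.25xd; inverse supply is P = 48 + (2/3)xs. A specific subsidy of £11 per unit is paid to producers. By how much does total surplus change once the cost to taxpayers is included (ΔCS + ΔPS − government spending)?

Net change in total surplus = -£66

Pre-subsidy: 89.25 - 0.25x = 48 + (2/3)x gives x* = 45 and P* = 78.
With the subsidy, sellers receive Ps = Pb + 11 for each unit, where Pb is the price buyers pay.
On the curves, Pb = 89.25 - 0.25x and Ps = 48 + (2/3)x; the wedge Ps − Pb = 11 gives 48 + (2/3)x − (89.25 - 0.25x) = 11, so x' = 57.
Then Pb = 89.25 − 0.25·57 = 75 and Ps = 48 + (2/3)·57 = 86.
ΔCS = ½(45 + 57)(78 − 75) = 153; ΔPS = ½(45 + 57)(86 − 78) = 408.
Government spending = 11 × 57 = 627.
Net change = 153 + 408 − 627 = -66. The loss equals the DWL triangle ½·11·12.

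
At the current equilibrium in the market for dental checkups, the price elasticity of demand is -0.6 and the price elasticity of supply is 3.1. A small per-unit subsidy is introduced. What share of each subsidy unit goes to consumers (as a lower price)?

Consumer share = 31/37

For a small subsidy around the equilibrium, the benefit split depends on the relative slopes, which at a point are proportional to the elasticities.
Buyer share = εs/(εs + |εd|) = 3.1/(3.1 + 0.6) = 31/37; seller share = |εd|/(εs + |εd|) = 6/37.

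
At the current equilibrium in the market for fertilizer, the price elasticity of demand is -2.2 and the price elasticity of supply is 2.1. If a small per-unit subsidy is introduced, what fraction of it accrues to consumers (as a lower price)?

Consumer share = 21/43

For a small subsidy around the equilibrium, the benefit split depends on the relative slopes, which at a point are proportional to the elasticities.
Buyer share = εs/(εs + |εd|) = 2.1/(2.1 + 2.2) = 21/43; seller share = |εd|/(εs + |εd|) = 22/43.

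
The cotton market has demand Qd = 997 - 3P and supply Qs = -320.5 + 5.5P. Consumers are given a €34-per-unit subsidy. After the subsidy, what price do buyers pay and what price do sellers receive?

Pre-subsidy: 997 - 3P = -320.5 + 5.5P gives P* = 155, Q* = 532.
With the rebate, buyers effectively pay Pb = Ps − 34, where Ps is the price sellers receive.
Demand in terms of Ps becomes Qd = 997 − 3(Ps − 34) = 1099 - 3Ps. Setting this equal to supply: 1099 - 3Ps = -320.5 + 5.5Ps, so Ps = 167.
Buyers pay Pb = 167 − 34 = 133; Q' = -320.5 + 5.5·167 = 598.

Buyers pay €133; sellers receive €167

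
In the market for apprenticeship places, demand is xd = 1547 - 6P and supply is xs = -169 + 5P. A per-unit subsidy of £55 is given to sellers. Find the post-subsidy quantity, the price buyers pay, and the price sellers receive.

x' = 761; buyers pay £131; sellers receive £186

Pre-subsidy: 1547 - 6P = -169 + 5P gives P* = 156, x* = 611.
With the subsidy, sellers receive Ps = Pb + 55 for each unit, where Pb is the price buyers pay.
Supply in terms of Pb becomes xs = -169 + 5(Pb + 55) = 106 + 5Pb. Setting this equal to demand: 1547 - 6Pb = 106 + 5Pb, so Pb = 131.
Sellers receive Ps = 131 + 55 = 186; x' = 1547 − 6·131 = 761.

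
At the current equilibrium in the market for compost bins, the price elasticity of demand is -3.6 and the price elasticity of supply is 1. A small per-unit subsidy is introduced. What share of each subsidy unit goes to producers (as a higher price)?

For a small subsidy around the equilibrium, the benefit split depends on the relative slopes, which at a point are proportional to the elasticities.
Buyer share = εs/(εs + |εd|) = 1/(1 + 3.6) = 5/23; seller share = |εd|/(εs + |εd|) = 18/23.
So producers capture 18/23 of the subsidy.

Producer share = 18/23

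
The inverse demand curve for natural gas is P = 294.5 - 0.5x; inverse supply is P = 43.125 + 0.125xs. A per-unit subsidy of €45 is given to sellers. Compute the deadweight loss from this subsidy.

Pre-subsidy: 294.5 - 0.5x = 43.125 + 0.125x gives x* = 402.2 and P* = 93.4.
With the subsidy, sellers receive Ps = Pb + 45 for each unit, where Pb is the price buyers pay.
On the curves, Pb = 294.5 - 0.5x and Ps = 43.125 + 0.125x; the wedge Ps − Pb = 45 gives 43.125 + 0.125x − (294.5 - 0.5x) = 45, so x' = 474.2.
Then Pb = 294.5 − 0.5·474.2 = 57.4 and Ps = 43.125 + 0.125·474.2 = 102.4.
The subsidy expands output by 474.2 − 402.2 = 72 past the efficient level; on those units the gap between marginal cost and willingness to pay runs from 0 up to 45.
DWL = ½ × 45 × 72 = 1620.

Deadweight loss = €1620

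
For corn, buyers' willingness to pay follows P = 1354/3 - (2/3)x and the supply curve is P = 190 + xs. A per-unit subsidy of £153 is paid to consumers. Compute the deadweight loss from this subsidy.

Pre-subsidy: 1354/3 - (2/3)x = 190 + x gives x* = 156.8 and P* = 346.8.
With the rebate, buyers effectively pay Pb = Ps − 153, where Ps is the price sellers receive.
On the curves, Pb = 1354/3 - (2/3)x and Ps = 190 + x; the wedge Ps − Pb = 153 gives 190 + x − (1354/3 - (2/3)x) = 153, so x' = 248.6.
Then Pb = 1354/3 − (2/3)·248.6 = 285.6 and Ps = 190 + 1·248.6 = 438.6.
The subsidy expands output by 248.6 − 156.8 = 91.8 past the efficient level; on those units the gap between marginal cost and willingness to pay runs from 0 up to 153.
DWL = ½ × 153 × 91.8 = 7022.7.

Deadweight loss = £7022.7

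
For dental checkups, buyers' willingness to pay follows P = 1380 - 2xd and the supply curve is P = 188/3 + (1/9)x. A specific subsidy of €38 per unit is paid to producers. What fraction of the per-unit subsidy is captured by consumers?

Pre-subsidy: 1380 - 2x = 188/3 + (1/9)x gives x* = 624 and P* = 132.
With the subsidy, sellers receive Ps = Pb + 38 for each unit, where Pb is the price buyers pay.
On the curves, Pb = 1380 - 2x and Ps = 188/3 + (1/9)x; the wedge Ps − Pb = 38 gives 188/3 + (1/9)x − (1380 - 2x) = 38, so x' = 642.
Then Pb = 1380 − 2·642 = 96 and Ps = 188/3 + (1/9)·642 = 134.
Buyers' price falls by P* − Pb = 132 − 96 = 36; sellers' price rises by Ps − P* = 134 − 132 = 2.
So consumers capture 36/38 = 18/19 of each unit of subsidy.

Consumer share = 18/19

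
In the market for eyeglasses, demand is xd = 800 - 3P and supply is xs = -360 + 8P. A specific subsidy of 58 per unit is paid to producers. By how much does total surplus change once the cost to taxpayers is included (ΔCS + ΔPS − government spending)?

Net change in total surplus = -40368/11

Pre-subsidy: 800 - 3P = -360 + 8P gives P* = 1160/11, x* = 5320/11.
With the subsidy, sellers receive Ps = Pb + 58 for each unit, where Pb is the price buyers pay.
Supply in terms of Pb becomes xs = -360 + 8(Pb + 58) = 104 + 8Pb. Setting this equal to demand: 800 - 3Pb = 104 + 8Pb, so Pb = 696/11.
Sellers receive Ps = 696/11 + 58 = 1334/11; x' = 800 − 3·(696/11) = 6712/11.
ΔCS = ½(5320/11 + 6712/11)(1160/11 − 696/11) = 2791424/121; ΔPS = ½(5320/11 + 6712/11)(1334/11 − 1160/11) = 1046784/121.
Government spending = 58 × 6712/11 = 389296/11.
Net change = 2791424/121 + 1046784/121 − 389296/11 = -40368/11. The loss equals the DWL triangle ½·58·1392/11.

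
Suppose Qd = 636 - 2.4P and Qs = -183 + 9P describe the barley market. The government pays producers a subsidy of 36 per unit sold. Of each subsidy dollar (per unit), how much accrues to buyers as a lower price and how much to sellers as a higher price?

Pre-subsidy: 636 - 2.4P = -183 + 9P gives P* = 1365/19, Q* = 8808/19.
With the subsidy, sellers receive Ps = Pb + 36 for each unit, where Pb is the price buyers pay.
Supply in terms of Pb becomes Qs = -183 + 9(Pb + 36) = 141 + 9Pb. Setting this equal to demand: 636 - 2.4Pb = 141 + 9Pb, so Pb = 825/19.
Sellers receive Ps = 825/19 + 36 = 1509/19; Q' = 636 − 2.4·(825/19) = 10104/19.
Buyers' price falls by P* − Pb = 1365/19 − 825/19 = 540/19; sellers' price rises by Ps − P* = 1509/19 − 1365/19 = 144/19.

Buyers gain 540/19 per unit; sellers gain 144/19 per unit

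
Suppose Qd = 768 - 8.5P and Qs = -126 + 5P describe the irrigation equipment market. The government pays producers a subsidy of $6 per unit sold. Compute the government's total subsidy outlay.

Government cost = $1344

Pre-subsidy: 768 - 8.5P = -126 + 5P gives P* = 596/9, Q* = 1846/9.
With the subsidy, sellers receive Ps = Pb + 6 for each unit, where Pb is the price buyers pay.
Supply in terms of Pb becomes Qs = -126 + 5(Pb + 6) = -96 + 5Pb. Setting this equal to demand: 768 - 8.5Pb = -96 + 5Pb, so Pb = 64.
Sellers receive Ps = 64 + 6 = 70; Q' = 768 − 8.5·64 = 224.
Government outlay = subsidy × quantity = 6 × 224 = 1344.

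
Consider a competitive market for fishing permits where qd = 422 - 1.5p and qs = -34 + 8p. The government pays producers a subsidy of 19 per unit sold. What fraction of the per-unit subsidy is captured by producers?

Producer share = 3/19

Pre-subsidy: 422 - 1.5p = -34 + 8p gives p* = 48, q* = 350.
With the subsidy, sellers receive ps = pb + 19 for each unit, where pb is the price buyers pay.
Supply in terms of pb becomes qs = -34 + 8(pb + 19) = 118 + 8pb. Setting this equal to demand: 422 - 1.5pb = 118 + 8pb, so pb = 32.
Sellers receive ps = 32 + 19 = 51; q' = 422 − 1.5·32 = 374.
Buyers' price falls by p* − pb = 48 − 32 = 16; sellers' price rises by ps − p* = 51 − 48 = 3.
So producers capture 3/19 = 3/19 of each unit of subsidy.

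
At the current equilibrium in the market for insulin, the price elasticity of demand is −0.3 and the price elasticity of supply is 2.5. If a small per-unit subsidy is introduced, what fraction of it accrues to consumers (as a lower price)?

Consumer share = 25/28

For a small subsidy around the equilibrium, the benefit split depends on the relative slopes, which at a point are proportional to the elasticities.
Buyer share = εs/(εs + |εd|) = 2.5/(2.5 + 0.3) = 25/28; seller share = |εd|/(εs + |εd|) = 3/28.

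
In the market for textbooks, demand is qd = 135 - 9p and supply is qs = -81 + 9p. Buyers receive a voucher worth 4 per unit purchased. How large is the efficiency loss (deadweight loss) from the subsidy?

Pre-subsidy: 135 - 9p = -81 + 9p gives p* = 12, q* = 27.
With the rebate, buyers effectively pay pb = ps − 4, where ps is the price sellers receive.
Demand in terms of ps becomes qd = 135 − 9(ps − 4) = 171 - 9ps. Setting this equal to supply: 171 - 9ps = -81 + 9ps, so ps = 14.
Buyers pay pb = 14 − 4 = 10; q' = -81 + 9·14 = 45.
The subsidy expands output by 45 − 27 = 18 past the efficient level; on those units the gap between marginal cost and willingness to pay runs from 0 up to 4.
DWL = ½ × 4 × 18 = 36.

Deadweight loss = 36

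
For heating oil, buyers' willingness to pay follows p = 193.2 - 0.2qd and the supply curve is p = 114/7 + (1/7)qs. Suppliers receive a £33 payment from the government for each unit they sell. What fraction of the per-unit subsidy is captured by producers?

Producer share = 5/12

Pre-subsidy: 193.2 - 0.2q = 114/7 + (1/7)q gives q* = 516 and p* = 90.
With the subsidy, sellers receive ps = pb + 33 for each unit, where pb is the price buyers pay.
On the curves, pb = 193.2 - 0.2q and ps = 114/7 + (1/7)q; the wedge ps − pb = 33 gives 114/7 + (1/7)q − (193.2 - 0.2q) = 33, so q' = 612.25.
Then pb = 193.2 − 0.2·612.25 = 70.75 and ps = 114/7 + (1/7)·612.25 = 103.75.
Buyers' price falls by p* − pb = 90 − 70.75 = 19.25; sellers' price rises by ps − p* = 103.75 − 90 = 13.75.
So producers capture 13.75/33 = 5/12 of each unit of subsidy.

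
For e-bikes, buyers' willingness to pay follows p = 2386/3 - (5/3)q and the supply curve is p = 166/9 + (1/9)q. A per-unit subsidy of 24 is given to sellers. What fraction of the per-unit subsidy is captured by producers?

Pre-subsidy: 2386/3 - (5/3)q = 166/9 + (1/9)q gives q* = 437 and p* = 67.
With the subsidy, sellers receive ps = pb + 24 for each unit, where pb is the price buyers pay.
On the curves, pb = 2386/3 - (5/3)q and ps = 166/9 + (1/9)q; the wedge ps − pb = 24 gives 166/9 + (1/9)q − (2386/3 - (5/3)q) = 24, so q' = 450.5.
Then pb = 2386/3 − (5/3)·450.5 = 44.5 and ps = 166/9 + (1/9)·450.5 = 68.5.
Buyers' price falls by p* − pb = 67 − 44.5 = 22.5; sellers' price rises by ps − p* = 68.5 − 67 = 1.5.
So producers capture 1.5/24 = 0.0625 of each unit of subsidy.

Producer share = 0.0625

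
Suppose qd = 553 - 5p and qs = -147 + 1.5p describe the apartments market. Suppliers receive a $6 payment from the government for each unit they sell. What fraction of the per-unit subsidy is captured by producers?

Producer share = 10/13

Pre-subsidy: 553 - 5p = -147 + 1.5p gives p* = 1400/13, q* = 189/13.
With the subsidy, sellers receive ps = pb + 6 for each unit, where pb is the price buyers pay.
Supply in terms of pb becomes qs = -147 + 1.5(pb + 6) = -138 + 1.5pb. Setting this equal to demand: 553 - 5pb = -138 + 1.5pb, so pb = 1382/13.
Sellers receive ps = 1382/13 + 6 = 1460/13; q' = 553 − 5·(1382/13) = 279/13.
Buyers' price falls by p* − pb = 1400/13 − 1382/13 = 18/13; sellers' price rises by ps − p* = 1460/13 − 1400/13 = 60/13.
So producers capture (60/13)/6 = 10/13 of each unit of subsidy.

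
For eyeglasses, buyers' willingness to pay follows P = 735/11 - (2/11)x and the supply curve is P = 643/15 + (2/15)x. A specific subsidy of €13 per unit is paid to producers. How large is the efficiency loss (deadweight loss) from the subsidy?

Pre-subsidy: 735/11 - (2/11)x = 643/15 + (2/15)x gives x* = 76 and P* = 53.
With the subsidy, sellers receive Ps = Pb + 13 for each unit, where Pb is the price buyers pay.
On the curves, Pb = 735/11 - (2/11)x and Ps = 643/15 + (2/15)x; the wedge Ps − Pb = 13 gives 643/15 + (2/15)x − (735/11 - (2/11)x) = 13, so x' = 117.25.
Then Pb = 735/11 − (2/11)·117.25 = 45.5 and Ps = 643/15 + (2/15)·117.25 = 58.5.
The subsidy expands output by 117.25 − 76 = 41.25 past the efficient level; on those units the gap between marginal cost and willingness to pay runs from 0 up to 13.
DWL = ½ × 13 × 41.25 = 268.125.

Deadweight loss = €268.125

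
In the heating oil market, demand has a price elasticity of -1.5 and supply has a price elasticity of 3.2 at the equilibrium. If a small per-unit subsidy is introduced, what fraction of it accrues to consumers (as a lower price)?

Consumer share = 32/47

For a small subsidy around the equilibrium, the benefit split depends on the relative slopes, which at a point are proportional to the elasticities.
Buyer share = εs/(εs + |εd|) = 3.2/(3.2 + 1.5) = 32/47; seller share = |εd|/(εs + |εd|) = 15/47.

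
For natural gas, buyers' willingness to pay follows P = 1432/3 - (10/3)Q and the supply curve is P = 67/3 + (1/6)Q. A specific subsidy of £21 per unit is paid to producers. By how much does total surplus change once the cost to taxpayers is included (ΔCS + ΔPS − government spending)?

Net change in total surplus = -£63

Pre-subsidy: 1432/3 - (10/3)Q = 67/3 + (1/6)Q gives Q* = 130 and P* = 44.
With the subsidy, sellers receive Ps = Pb + 21 for each unit, where Pb is the price buyers pay.
On the curves, Pb = 1432/3 - (10/3)Q and Ps = 67/3 + (1/6)Q; the wedge Ps − Pb = 21 gives 67/3 + (1/6)Q − (1432/3 - (10/3)Q) = 21, so Q' = 136.
Then Pb = 1432/3 − (10/3)·136 = 24 and Ps = 67/3 + (1/6)·136 = 45.
ΔCS = ½(130 + 136)(44 − 24) = 2660; ΔPS = ½(130 + 136)(45 − 44) = 133.
Government spending = 21 × 136 = 2856.
Net change = 2660 + 133 − 2856 = -63. The loss equals the DWL triangle ½·21·6.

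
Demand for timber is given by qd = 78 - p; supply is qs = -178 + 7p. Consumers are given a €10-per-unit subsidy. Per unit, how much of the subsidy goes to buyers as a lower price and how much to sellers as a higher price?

Pre-subsidy: 78 - p = -178 + 7p gives p* = 32, q* = 46.
With the rebate, buyers effectively pay pb = ps − 10, where ps is the price sellers receive.
Demand in terms of ps becomes qd = 78 − 1(ps − 10) = 88 - ps. Setting this equal to supply: 88 - ps = -178 + 7ps, so ps = 33.25.
Buyers pay pb = 33.25 − 10 = 23.25; q' = -178 + 7·33.25 = 54.75.
Buyers' price falls by p* − pb = 32 − 23.25 = 8.75; sellers' price rises by ps − p* = 33.25 − 32 = 1.25.

Buyers gain €8.75 per unit; sellers gain €1.25 per unit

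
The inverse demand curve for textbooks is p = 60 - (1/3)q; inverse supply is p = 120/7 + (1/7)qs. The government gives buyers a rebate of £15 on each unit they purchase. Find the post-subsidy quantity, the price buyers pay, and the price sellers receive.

Pre-subsidy: 60 - (1/3)q = 120/7 + (1/7)q gives q* = 90 and p* = 30.
With the rebate, buyers effectively pay pb = ps − 15, where ps is the price sellers receive.
On the curves, pb = 60 - (1/3)q and ps = 120/7 + (1/7)q; the wedge ps − pb = 15 gives 120/7 + (1/7)q − (60 - (1/3)q) = 15, so q' = 121.5.
Then pb = 60 − (1/3)·121.5 = 19.5 and ps = 120/7 + (1/7)·121.5 = 34.5.

q' = 121.5; buyers pay £19.5; sellers receive £34.5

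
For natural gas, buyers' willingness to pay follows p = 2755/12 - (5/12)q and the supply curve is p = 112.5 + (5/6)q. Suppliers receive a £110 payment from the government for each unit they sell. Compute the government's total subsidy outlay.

Pre-subsidy: 2755/12 - (5/12)q = 112.5 + (5/6)q gives q* = 281/3 and p* = 1715/9.
With the subsidy, sellers receive ps = pb + 110 for each unit, where pb is the price buyers pay.
On the curves, pb = 2755/12 - (5/12)q and ps = 112.5 + (5/6)q; the wedge ps − pb = 110 gives 112.5 + (5/6)q − (2755/12 - (5/12)q) = 110, so q' = 545/3.
Then pb = 2755/12 − (5/12)·(545/3) = 1385/9 and ps = 112.5 + (5/6)·(545/3) = 2375/9.
Government outlay = subsidy × quantity = 110 × 545/3 = 59950/3.

Government cost = 59950/3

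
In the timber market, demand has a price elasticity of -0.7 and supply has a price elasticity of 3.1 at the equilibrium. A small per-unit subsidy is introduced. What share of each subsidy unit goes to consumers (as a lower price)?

For a small subsidy around the equilibrium, the benefit split depends on the relative slopes, which at a point are proportional to the elasticities.
Buyer share = εs/(εs + |εd|) = 3.1/(3.1 + 0.7) = 31/38; seller share = |εd|/(εs + |εd|) = 7/38.

Consumer share = 31/38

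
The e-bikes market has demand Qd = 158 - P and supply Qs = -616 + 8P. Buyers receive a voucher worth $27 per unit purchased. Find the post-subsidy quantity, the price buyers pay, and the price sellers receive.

Q' = 96; buyers pay $62; sellers receive $89

Pre-subsidy: 158 - P = -616 + 8P gives P* = 86, Q* = 72.
With the rebate, buyers effectively pay Pb = Ps − 27, where Ps is the price sellers receive.
Demand in terms of Ps becomes Qd = 158 − 1(Ps − 27) = 185 - Ps. Setting this equal to supply: 185 - Ps = -616 + 8Ps, so Ps = 89.
Buyers pay Pb = 89 − 27 = 62; Q' = -616 + 8·89 = 96.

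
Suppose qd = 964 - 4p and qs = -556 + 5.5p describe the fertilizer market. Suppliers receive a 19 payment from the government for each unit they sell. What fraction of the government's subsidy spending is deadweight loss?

Pre-subsidy: 964 - 4p = -556 + 5.5p gives p* = 160, q* = 324.
With the subsidy, sellers receive ps = pb + 19 for each unit, where pb is the price buyers pay.
Supply in terms of pb becomes qs = -556 + 5.5(pb + 19) = -451.5 + 5.5pb. Setting this equal to demand: 964 - 4pb = -451.5 + 5.5pb, so pb = 149.
Sellers receive ps = 149 + 19 = 168; q' = 964 − 4·149 = 368.
ΔCS = ½(324 + 368)(160 − 149) = 3806; ΔPS = ½(324 + 368)(168 − 160) = 2768.
Government spending = 19 × 368 = 6992.
DWL = ½ × 19 × (368 − 324) = 418; fraction = 418 / 6992 = 11/184.

DWL / government spending = 11/184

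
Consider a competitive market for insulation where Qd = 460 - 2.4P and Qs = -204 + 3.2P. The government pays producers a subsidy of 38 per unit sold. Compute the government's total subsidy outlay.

Pre-subsidy: 460 - 2.4P = -204 + 3.2P gives P* = 830/7, Q* = 1228/7.
With the subsidy, sellers receive Ps = Pb + 38 for each unit, where Pb is the price buyers pay.
Supply in terms of Pb becomes Qs = -204 + 3.2(Pb + 38) = -82.4 + 3.2Pb. Setting this equal to demand: 460 - 2.4Pb = -82.4 + 3.2Pb, so Pb = 678/7.
Sellers receive Ps = 678/7 + 38 = 944/7; Q' = 460 − 2.4·(678/7) = 7964/35.
Government outlay = subsidy × quantity = 38 × 7964/35 = 302632/35.

Government cost = 302632/35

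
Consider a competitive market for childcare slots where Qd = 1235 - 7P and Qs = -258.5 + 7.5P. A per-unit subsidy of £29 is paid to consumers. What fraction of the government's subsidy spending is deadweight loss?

Pre-subsidy: 1235 - 7P = -258.5 + 7.5P gives P* = 103, Q* = 514.
With the rebate, buyers effectively pay Pb = Ps − 29, where Ps is the price sellers receive.
Demand in terms of Ps becomes Qd = 1235 − 7(Ps − 29) = 1438 - 7Ps. Setting this equal to supply: 1438 - 7Ps = -258.5 + 7.5Ps, so Ps = 117.
Buyers pay Pb = 117 − 29 = 88; Q' = -258.5 + 7.5·117 = 619.
ΔCS = ½(514 + 619)(103 − 88) = 8497.5; ΔPS = ½(514 + 619)(117 − 103) = 7931.
Government spending = 29 × 619 = 17951.
DWL = ½ × 29 × (619 − 514) = 1522.5; fraction = 1522.5 / 17951 = 105/1238.

DWL / government spending = 105/1238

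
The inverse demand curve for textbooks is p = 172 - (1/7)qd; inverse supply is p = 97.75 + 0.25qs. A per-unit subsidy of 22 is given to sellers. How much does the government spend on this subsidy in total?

Government cost = 5390

Pre-subsidy: 172 - (1/7)q = 97.75 + 0.25q gives q* = 189 and p* = 145.
With the subsidy, sellers receive ps = pb + 22 for each unit, where pb is the price buyers pay.
On the curves, pb = 172 - (1/7)q and ps = 97.75 + 0.25q; the wedge ps − pb = 22 gives 97.75 + 0.25q − (172 - (1/7)q) = 22, so q' = 245.
Then pb = 172 − (1/7)·245 = 137 and ps = 97.75 + 0.25·245 = 159.
Government outlay = subsidy × quantity = 22 × 245 = 5390.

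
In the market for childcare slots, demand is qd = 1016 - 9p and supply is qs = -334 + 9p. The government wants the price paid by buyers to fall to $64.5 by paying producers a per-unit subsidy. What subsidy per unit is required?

Required subsidy s = $21 per unit

At a buyer price of 64.5, quantity demanded is 1016 − 9·64.5 = 435.5.
Sellers supply 435.5 only when they receive ps with -334 + 9·ps = 435.5, i.e. ps = 85.5.
s = ps − pb = 85.5 − 64.5 = 21.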